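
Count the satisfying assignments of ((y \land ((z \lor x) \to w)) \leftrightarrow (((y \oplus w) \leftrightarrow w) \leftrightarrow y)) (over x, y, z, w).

11

x | y | z | w | (z \lor x) | ((z \lor x) \to w) | (y \land ((z \lor x) \to w)) | (y \oplus w) | φ
- | - | - | - | ---------- | ------------------ | ---------------------------- | ------------ | -
T | T | T | T |     T      |         T          |              T               |      F       | F
T | T | T | F |     T      |         F          |              F               |      T       | T
T | T | F | T |     T      |         T          |              T               |      F       | F
T | T | F | F |     T      |         F          |              F               |      T       | T
T | F | T | T |     T      |         T          |              F               |      T       | T
T | F | T | F |     T      |         F          |              F               |      F       | T
T | F | F | T |     T      |         T          |              F               |      T       | T
T | F | F | F |     T      |         F          |              F               |      F       | T
F | T | T | T |     T      |         T          |              T               |      F       | F
F | T | T | F |     T      |         F          |              F               |      T       | T
F | T | F | T |     F      |         T          |              T               |      F       | F
F | T | F | F |     F      |         T          |              T               |      T       | F
F | F | T | T |     T      |         T          |              F               |      T       | T
F | F | T | F |     T      |         F          |              F               |      F       | T
F | F | F | T |     F      |         T          |              F               |      T       | T
F | F | F | F |     F      |         T          |              F               |      F       | T
The formula is true on 11 of the 16 rows.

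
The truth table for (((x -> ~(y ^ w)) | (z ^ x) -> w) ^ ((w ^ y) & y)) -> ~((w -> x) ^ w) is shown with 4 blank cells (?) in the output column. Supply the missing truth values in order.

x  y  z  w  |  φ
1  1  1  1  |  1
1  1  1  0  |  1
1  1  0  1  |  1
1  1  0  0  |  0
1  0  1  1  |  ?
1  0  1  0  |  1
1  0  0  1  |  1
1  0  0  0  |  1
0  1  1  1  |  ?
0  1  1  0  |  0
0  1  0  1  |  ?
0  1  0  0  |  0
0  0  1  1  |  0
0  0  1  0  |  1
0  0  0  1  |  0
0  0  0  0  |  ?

1, 0, 0, 1

Row x=1, y=0, z=1, w=1: (((x -> ~(y ^ w)) | (z ^ x) -> w) ^ ((w ^ y) & y)) = 1, ~((w -> x) ^ w) = 1, so the formula = 1.
Row x=0, y=1, z=1, w=1: (((x -> ~(y ^ w)) | (z ^ x) -> w) ^ ((w ^ y) & y)) = 1, ~((w -> x) ^ w) = 0, so the formula = 0.
Row x=0, y=1, z=0, w=1: (((x -> ~(y ^ w)) | (z ^ x) -> w) ^ ((w ^ y) & y)) = 1, ~((w -> x) ^ w) = 0, so the formula = 0.
Row x=0, y=0, z=0, w=0: (((x -> ~(y ^ w)) | (z ^ x) -> w) ^ ((w ^ y) & y)) = 0, ~((w -> x) ^ w) = 0, so the formula = 1.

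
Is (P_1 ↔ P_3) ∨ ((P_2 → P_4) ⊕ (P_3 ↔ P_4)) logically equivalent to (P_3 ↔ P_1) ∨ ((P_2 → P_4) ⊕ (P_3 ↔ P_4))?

equivalent

P_1 | P_2 | P_3 | P_4 || φ | ψ
 0  |  0  |  0  |  0  || 1 | 1
 0  |  0  |  0  |  1  || 1 | 1
 0  |  0  |  1  |  0  || 1 | 1
 0  |  0  |  1  |  1  || 0 | 0
 0  |  1  |  0  |  0  || 1 | 1
 0  |  1  |  0  |  1  || 1 | 1
 0  |  1  |  1  |  0  || 0 | 0
 0  |  1  |  1  |  1  || 0 | 0
 1  |  0  |  0  |  0  || 0 | 0
 1  |  0  |  0  |  1  || 1 | 1
 1  |  0  |  1  |  0  || 1 | 1
 1  |  0  |  1  |  1  || 1 | 1
 1  |  1  |  0  |  0  || 1 | 1
 1  |  1  |  0  |  1  || 1 | 1
 1  |  1  |  1  |  0  || 1 | 1
 1  |  1  |  1  |  1  || 1 | 1
The columns for φ and ψ agree on every row, so they are logically equivalent.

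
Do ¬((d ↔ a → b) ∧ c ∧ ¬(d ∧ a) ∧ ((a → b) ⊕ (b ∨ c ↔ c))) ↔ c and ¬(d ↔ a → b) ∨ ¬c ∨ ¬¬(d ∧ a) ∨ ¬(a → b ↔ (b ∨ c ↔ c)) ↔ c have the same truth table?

not equivalent

  a   |   b   |   c   |   d   ||   φ   |   ψ  
 True |  True |  True |  True ||  True |  True
 True |  True |  True | False ||  True |  True
 True |  True | False |  True || False | False
 True |  True | False | False || False | False
 True | False |  True |  True ||  True |  True
 True | False |  True | False || False |  True
 True | False | False |  True || False | False
 True | False | False | False || False | False
False |  True |  True |  True ||  True | False
False |  True |  True | False ||  True |  True
False |  True | False |  True || False | False
False |  True | False | False || False | False
False | False |  True |  True ||  True | False
False | False |  True | False ||  True |  True
False | False | False |  True || False | False
False | False | False | False || False | False
The columns differ at a=True, b=False, c=True, d=False (φ=False, ψ=True), so they are not equivalent.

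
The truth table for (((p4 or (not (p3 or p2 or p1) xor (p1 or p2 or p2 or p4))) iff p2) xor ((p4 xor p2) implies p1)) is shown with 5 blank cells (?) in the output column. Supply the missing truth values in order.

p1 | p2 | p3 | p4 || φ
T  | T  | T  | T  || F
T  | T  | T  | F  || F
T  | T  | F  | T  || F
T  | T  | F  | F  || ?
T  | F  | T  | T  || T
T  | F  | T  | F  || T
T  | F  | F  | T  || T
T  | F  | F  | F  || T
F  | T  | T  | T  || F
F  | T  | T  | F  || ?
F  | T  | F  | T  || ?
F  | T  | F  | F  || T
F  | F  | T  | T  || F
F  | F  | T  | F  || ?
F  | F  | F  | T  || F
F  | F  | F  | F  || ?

F, T, F, F, T

Row p1=T, p2=T, p3=F, p4=F: ((p4 or (not (p3 or p2 or p1) xor (p1 or p2 or p2 or p4))) iff p2) = T, ((p4 xor p2) implies p1) = T, so the formula = F.
Row p1=F, p2=T, p3=T, p4=F: ((p4 or (not (p3 or p2 or p1) xor (p1 or p2 or p2 or p4))) iff p2) = T, ((p4 xor p2) implies p1) = F, so the formula = T.
Row p1=F, p2=T, p3=F, p4=T: ((p4 or (not (p3 or p2 or p1) xor (p1 or p2 or p2 or p4))) iff p2) = T, ((p4 xor p2) implies p1) = T, so the formula = F.
Row p1=F, p2=F, p3=T, p4=F: ((p4 or (not (p3 or p2 or p1) xor (p1 or p2 or p2 or p4))) iff p2) = T, ((p4 xor p2) implies p1) = T, so the formula = F.
Row p1=F, p2=F, p3=F, p4=F: ((p4 or (not (p3 or p2 or p1) xor (p1 or p2 or p2 or p4))) iff p2) = F, ((p4 xor p2) implies p1) = T, so the formula = T.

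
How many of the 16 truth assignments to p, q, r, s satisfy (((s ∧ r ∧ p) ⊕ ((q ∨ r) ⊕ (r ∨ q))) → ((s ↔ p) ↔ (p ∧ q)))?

p | q | r | s | (s ∧ r ∧ p) | (q ∨ r) | (r ∨ q) | ((q ∨ r) ⊕ (r ∨ q)) | (s ↔ p) | (p ∧ q) | ((s ↔ p) ↔ (p ∧ q)) | φ
- | - | - | - | ----------- | ------- | ------- | ------------------- | ------- | ------- | ------------------- | -
T | T | T | T |      T      |    T    |    T    |          F          |    T    |    T    |          T          | T
T | T | T | F |      F      |    T    |    T    |          F          |    F    |    T    |          F          | T
T | T | F | T |      F      |    T    |    T    |          F          |    T    |    T    |          T          | T
T | T | F | F |      F      |    T    |    T    |          F          |    F    |    T    |          F          | T
T | F | T | T |      T      |    T    |    T    |          F          |    T    |    F    |          F          | F
T | F | T | F |      F      |    T    |    T    |          F          |    F    |    F    |          T          | T
T | F | F | T |      F      |    F    |    F    |          F          |    T    |    F    |          F          | T
T | F | F | F |      F      |    F    |    F    |          F          |    F    |    F    |          T          | T
F | T | T | T |      F      |    T    |    T    |          F          |    F    |    F    |          T          | T
F | T | T | F |      F      |    T    |    T    |          F          |    T    |    F    |          F          | T
F | T | F | T |      F      |    T    |    T    |          F          |    F    |    F    |          T          | T
F | T | F | F |      F      |    T    |    T    |          F          |    T    |    F    |          F          | T
F | F | T | T |      F      |    T    |    T    |          F          |    F    |    F    |          T          | T
F | F | T | F |      F      |    T    |    T    |          F          |    T    |    F    |          F          | T
F | F | F | T |      F      |    F    |    F    |          F          |    F    |    F    |          T          | T
F | F | F | F |      F      |    F    |    F    |          F          |    T    |    F    |          F          | T
The formula is true on 15 of the 16 rows.

15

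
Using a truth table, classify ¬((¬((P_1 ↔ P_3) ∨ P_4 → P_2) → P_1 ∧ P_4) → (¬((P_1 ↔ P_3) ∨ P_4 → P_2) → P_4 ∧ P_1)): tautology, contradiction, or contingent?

contradiction

P_1 | P_2 | P_3 | P_4 | (P_1 ↔ P_3) | ((P_1 ↔ P_3) ∨ P_4) | (((P_1 ↔ P_3) ∨ P_4) → P_2) | ¬(((P_1 ↔ P_3) ∨ P_4) → P_2) | (P_1 ∧ P_4) | (P_4 ∧ P_1) | φ
--- | --- | --- | --- | ----------- | ------------------- | --------------------------- | ---------------------------- | ----------- | ----------- | -
 F  |  F  |  F  |  F  |      T      |          T          |              F              |              T               |      F      |      F      | F
 F  |  F  |  F  |  T  |      T      |          T          |              F              |              T               |      F      |      F      | F
 F  |  F  |  T  |  F  |      F      |          F          |              T              |              F               |      F      |      F      | F
 F  |  F  |  T  |  T  |      F      |          T          |              F              |              T               |      F      |      F      | F
 F  |  T  |  F  |  F  |      T      |          T          |              T              |              F               |      F      |      F      | F
 F  |  T  |  F  |  T  |      T      |          T          |              T              |              F               |      F      |      F      | F
 F  |  T  |  T  |  F  |      F      |          F          |              T              |              F               |      F      |      F      | F
 F  |  T  |  T  |  T  |      F      |          T          |              T              |              F               |      F      |      F      | F
 T  |  F  |  F  |  F  |      F      |          F          |              T              |              F               |      F      |      F      | F
 T  |  F  |  F  |  T  |      F      |          T          |              F              |              T               |      T      |      T      | F
 T  |  F  |  T  |  F  |      T      |          T          |              F              |              T               |      F      |      F      | F
 T  |  F  |  T  |  T  |      T      |          T          |              F              |              T               |      T      |      T      | F
 T  |  T  |  F  |  F  |      F      |          F          |              T              |              F               |      F      |      F      | F
 T  |  T  |  F  |  T  |      F      |          T          |              T              |              F               |      T      |      T      | F
 T  |  T  |  T  |  F  |      T      |          T          |              T              |              F               |      F      |      F      | F
 T  |  T  |  T  |  T  |      T      |          T          |              T              |              F               |      T      |      T      | F
Every row is F, so the formula is a contradiction.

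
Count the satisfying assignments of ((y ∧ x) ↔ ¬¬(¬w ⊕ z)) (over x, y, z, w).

8

x  y  z  w  |  (y ∧ x)  ¬w  (¬w ⊕ z)  ¬(¬w ⊕ z)  ¬¬(¬w ⊕ z)  ((y ∧ x) ↔ ¬¬(¬w ⊕ z))
T  T  T  T  |     T     F      T          F          T                 T           
T  T  T  F  |     T     T      F          T          F                 F           
T  T  F  T  |     T     F      F          T          F                 F           
T  T  F  F  |     T     T      T          F          T                 T           
T  F  T  T  |     F     F      T          F          T                 F           
T  F  T  F  |     F     T      F          T          F                 T           
T  F  F  T  |     F     F      F          T          F                 T           
T  F  F  F  |     F     T      T          F          T                 F           
F  T  T  T  |     F     F      T          F          T                 F           
F  T  T  F  |     F     T      F          T          F                 T           
F  T  F  T  |     F     F      F          T          F                 T           
F  T  F  F  |     F     T      T          F          T                 F           
F  F  T  T  |     F     F      T          F          T                 F           
F  F  T  F  |     F     T      F          T          F                 T           
F  F  F  T  |     F     F      F          T          F                 T           
F  F  F  F  |     F     T      T          F          T                 F           
The formula is true on 8 of the 16 rows.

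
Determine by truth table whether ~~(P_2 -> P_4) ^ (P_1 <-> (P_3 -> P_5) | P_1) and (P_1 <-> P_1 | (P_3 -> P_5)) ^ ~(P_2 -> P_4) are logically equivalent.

P_1  P_2  P_3  P_4  P_5  |  φ  ψ
 T    T    T    T    T   |  F  T
 T    T    T    T    F   |  F  T
 T    T    T    F    T   |  T  F
 T    T    T    F    F   |  T  F
 T    T    F    T    T   |  F  T
 T    T    F    T    F   |  F  T
 T    T    F    F    T   |  T  F
 T    T    F    F    F   |  T  F
 T    F    T    T    T   |  F  T
 T    F    T    T    F   |  F  T
 T    F    T    F    T   |  F  T
 T    F    T    F    F   |  F  T
 T    F    F    T    T   |  F  T
 T    F    F    T    F   |  F  T
 T    F    F    F    T   |  F  T
 T    F    F    F    F   |  F  T
 F    T    T    T    T   |  T  F
 F    T    T    T    F   |  F  T
 F    T    T    F    T   |  F  T
 F    T    T    F    F   |  T  F
 F    T    F    T    T   |  T  F
 F    T    F    T    F   |  T  F
 F    T    F    F    T   |  F  T
 F    T    F    F    F   |  F  T
 F    F    T    T    T   |  T  F
 F    F    T    T    F   |  F  T
 F    F    T    F    T   |  T  F
 F    F    T    F    F   |  F  T
 F    F    F    T    T   |  T  F
 F    F    F    T    F   |  T  F
 F    F    F    F    T   |  T  F
 F    F    F    F    F   |  T  F
The columns differ at P_1=T, P_2=T, P_3=T, P_4=T, P_5=T (φ=F, ψ=T), so they are not equivalent.

not equivalent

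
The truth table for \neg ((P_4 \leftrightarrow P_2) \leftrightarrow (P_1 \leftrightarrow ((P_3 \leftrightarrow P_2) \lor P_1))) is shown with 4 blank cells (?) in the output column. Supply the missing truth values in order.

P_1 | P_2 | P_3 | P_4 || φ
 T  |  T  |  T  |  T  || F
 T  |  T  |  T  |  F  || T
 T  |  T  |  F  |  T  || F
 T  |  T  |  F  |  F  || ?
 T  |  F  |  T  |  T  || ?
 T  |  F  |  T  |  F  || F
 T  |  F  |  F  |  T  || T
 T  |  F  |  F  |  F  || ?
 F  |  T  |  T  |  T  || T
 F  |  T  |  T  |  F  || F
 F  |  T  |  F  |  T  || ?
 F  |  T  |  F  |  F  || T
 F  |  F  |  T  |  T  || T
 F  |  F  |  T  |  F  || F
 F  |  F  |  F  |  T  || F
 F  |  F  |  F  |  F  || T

Row 4: (P_4 \leftrightarrow P_2) = F, (P_1 \leftrightarrow ((P_3 \leftrightarrow P_2) \lor P_1)) = T, ((P_4 \leftrightarrow P_2) \leftrightarrow (P_1 \leftrightarrow ((P_3 \leftrightarrow P_2) \lor P_1))) = F, so the formula = T.
Row 5: (P_4 \leftrightarrow P_2) = F, (P_1 \leftrightarrow ((P_3 \leftrightarrow P_2) \lor P_1)) = T, ((P_4 \leftrightarrow P_2) \leftrightarrow (P_1 \leftrightarrow ((P_3 \leftrightarrow P_2) \lor P_1))) = F, so the formula = T.
Row 8: (P_4 \leftrightarrow P_2) = T, (P_1 \leftrightarrow ((P_3 \leftrightarrow P_2) \lor P_1)) = T, ((P_4 \leftrightarrow P_2) \leftrightarrow (P_1 \leftrightarrow ((P_3 \leftrightarrow P_2) \lor P_1))) = T, so the formula = F.
Row 11: (P_4 \leftrightarrow P_2) = T, (P_1 \leftrightarrow ((P_3 \leftrightarrow P_2) \lor P_1)) = T, ((P_4 \leftrightarrow P_2) \leftrightarrow (P_1 \leftrightarrow ((P_3 \leftrightarrow P_2) \lor P_1))) = T, so the formula = F.

T, T, F, F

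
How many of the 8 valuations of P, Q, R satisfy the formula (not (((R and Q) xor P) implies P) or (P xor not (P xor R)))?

P | Q | R | (R and Q) | ((R and Q) xor P) | (P xor R) | not (P xor R) | (P xor not (P xor R)) | φ
- | - | - | --------- | ----------------- | --------- | ------------- | --------------------- | -
F | F | F |     F     |         F         |     F     |       T       |           T           | T
F | F | T |     F     |         F         |     T     |       F       |           F           | F
F | T | F |     F     |         F         |     F     |       T       |           T           | T
F | T | T |     T     |         T         |     T     |       F       |           F           | T
T | F | F |     F     |         T         |     T     |       F       |           T           | T
T | F | T |     F     |         T         |     F     |       T       |           F           | F
T | T | F |     F     |         T         |     T     |       F       |           T           | T
T | T | T |     T     |         F         |     F     |       T       |           F           | F
The formula is true on 5 of the 8 rows.

5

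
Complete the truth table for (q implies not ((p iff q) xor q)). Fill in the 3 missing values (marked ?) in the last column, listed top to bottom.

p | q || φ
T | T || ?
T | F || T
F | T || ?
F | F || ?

Row p=T, q=T: not ((p iff q) xor q) = T, so the formula = T.
Row p=F, q=T: not ((p iff q) xor q) = F, so the formula = F.
Row p=F, q=F: not ((p iff q) xor q) = F, so the formula = T.

T, F, T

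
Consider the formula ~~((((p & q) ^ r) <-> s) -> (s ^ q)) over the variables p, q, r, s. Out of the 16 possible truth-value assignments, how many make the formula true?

p | q | r | s || (p & q) | ((p & q) ^ r) | (((p & q) ^ r) <-> s) | (s ^ q) | φ
T | T | T | T ||    T    |       F       |           F           |    F    | T
T | T | T | F ||    T    |       F       |           T           |    T    | T
T | T | F | T ||    T    |       T       |           T           |    F    | F
T | T | F | F ||    T    |       T       |           F           |    T    | T
T | F | T | T ||    F    |       T       |           T           |    T    | T
T | F | T | F ||    F    |       T       |           F           |    F    | T
T | F | F | T ||    F    |       F       |           F           |    T    | T
T | F | F | F ||    F    |       F       |           T           |    F    | F
F | T | T | T ||    F    |       T       |           T           |    F    | F
F | T | T | F ||    F    |       T       |           F           |    T    | T
F | T | F | T ||    F    |       F       |           F           |    F    | T
F | T | F | F ||    F    |       F       |           T           |    T    | T
F | F | T | T ||    F    |       T       |           T           |    T    | T
F | F | T | F ||    F    |       T       |           F           |    F    | T
F | F | F | T ||    F    |       F       |           F           |    T    | T
F | F | F | F ||    F    |       F       |           T           |    F    | F
The formula is true on 12 of the 16 rows.

12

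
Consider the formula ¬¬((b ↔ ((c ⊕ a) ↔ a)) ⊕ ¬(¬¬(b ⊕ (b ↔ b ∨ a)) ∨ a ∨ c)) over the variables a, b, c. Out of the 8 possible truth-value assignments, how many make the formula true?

3

a | b | c | (c ⊕ a) | ((c ⊕ a) ↔ a) | (b ↔ ((c ⊕ a) ↔ a)) | (b ∨ a) | (b ↔ (b ∨ a)) | (b ⊕ (b ↔ (b ∨ a))) | ¬(b ⊕ (b ↔ (b ∨ a))) | ¬¬(b ⊕ (b ↔ (b ∨ a))) | (a ∨ c) | φ
- | - | - | ------- | ------------- | ------------------- | ------- | ------------- | ------------------- | -------------------- | --------------------- | ------- | -
F | F | F |    F    |       T       |          F          |    F    |       T       |          T          |          F           |           T           |    F    | F
F | F | T |    T    |       F       |          T          |    F    |       T       |          T          |          F           |           T           |    T    | T
F | T | F |    F    |       T       |          T          |    T    |       T       |          F          |          T           |           F           |    F    | F
F | T | T |    T    |       F       |          F          |    T    |       T       |          F          |          T           |           F           |    T    | F
T | F | F |    T    |       T       |          F          |    T    |       F       |          F          |          T           |           F           |    T    | F
T | F | T |    F    |       F       |          T          |    T    |       F       |          F          |          T           |           F           |    T    | T
T | T | F |    T    |       T       |          T          |    T    |       T       |          F          |          T           |           F           |    T    | T
T | T | T |    F    |       F       |          F          |    T    |       T       |          F          |          T           |           F           |    T    | F
The formula is true on 3 of the 8 rows.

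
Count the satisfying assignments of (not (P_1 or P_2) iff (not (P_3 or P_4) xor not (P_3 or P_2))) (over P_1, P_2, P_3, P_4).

10

P_1  P_2  P_3  P_4  |  (P_1 or P_2)  not (P_1 or P_2)  (P_3 or P_4)  not (P_3 or P_4)  (P_3 or P_2)  not (P_3 or P_2)  φ
 0    0    0    0   |       0               1               0               1               0               1          0
 0    0    0    1   |       0               1               1               0               0               1          1
 0    0    1    0   |       0               1               1               0               1               0          0
 0    0    1    1   |       0               1               1               0               1               0          0
 0    1    0    0   |       1               0               0               1               1               0          0
 0    1    0    1   |       1               0               1               0               1               0          1
 0    1    1    0   |       1               0               1               0               1               0          1
 0    1    1    1   |       1               0               1               0               1               0          1
 1    0    0    0   |       1               0               0               1               0               1          1
 1    0    0    1   |       1               0               1               0               0               1          0
 1    0    1    0   |       1               0               1               0               1               0          1
 1    0    1    1   |       1               0               1               0               1               0          1
 1    1    0    0   |       1               0               0               1               1               0          0
 1    1    0    1   |       1               0               1               0               1               0          1
 1    1    1    0   |       1               0               1               0               1               0          1
 1    1    1    1   |       1               0               1               0               1               0          1
The formula is true on 10 of the 16 rows.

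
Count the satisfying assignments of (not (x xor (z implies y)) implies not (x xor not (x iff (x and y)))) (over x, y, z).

6

x | y | z | φ
- | - | - | -
T | T | T | F
T | T | F | F
T | F | T | T
T | F | F | T
F | T | T | T
F | T | F | T
F | F | T | T
F | F | F | T
The formula is true on 6 of the 8 rows.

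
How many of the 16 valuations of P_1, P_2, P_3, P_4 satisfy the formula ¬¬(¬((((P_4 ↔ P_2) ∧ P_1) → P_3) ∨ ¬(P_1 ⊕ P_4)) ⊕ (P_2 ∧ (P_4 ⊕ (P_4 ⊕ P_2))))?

P_1 | P_2 | P_3 | P_4 | φ
--- | --- | --- | --- | -
 1  |  1  |  1  |  1  | 1
 1  |  1  |  1  |  0  | 1
 1  |  1  |  0  |  1  | 1
 1  |  1  |  0  |  0  | 1
 1  |  0  |  1  |  1  | 0
 1  |  0  |  1  |  0  | 0
 1  |  0  |  0  |  1  | 0
 1  |  0  |  0  |  0  | 1
 0  |  1  |  1  |  1  | 1
 0  |  1  |  1  |  0  | 1
 0  |  1  |  0  |  1  | 1
 0  |  1  |  0  |  0  | 1
 0  |  0  |  1  |  1  | 0
 0  |  0  |  1  |  0  | 0
 0  |  0  |  0  |  1  | 0
 0  |  0  |  0  |  0  | 0
The formula is true on 9 of the 16 rows.

9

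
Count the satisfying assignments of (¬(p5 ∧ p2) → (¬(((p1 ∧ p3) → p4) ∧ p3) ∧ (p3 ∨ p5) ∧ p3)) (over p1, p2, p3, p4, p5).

p1 | p2 | p3 | p4 | p5 || φ
T  | T  | T  | T  | T  || T
T  | T  | T  | T  | F  || F
T  | T  | T  | F  | T  || T
T  | T  | T  | F  | F  || T
T  | T  | F  | T  | T  || T
T  | T  | F  | T  | F  || F
T  | T  | F  | F  | T  || T
T  | T  | F  | F  | F  || F
T  | F  | T  | T  | T  || F
T  | F  | T  | T  | F  || F
T  | F  | T  | F  | T  || T
T  | F  | T  | F  | F  || T
T  | F  | F  | T  | T  || F
T  | F  | F  | T  | F  || F
T  | F  | F  | F  | T  || F
T  | F  | F  | F  | F  || F
F  | T  | T  | T  | T  || T
F  | T  | T  | T  | F  || F
F  | T  | T  | F  | T  || T
F  | T  | T  | F  | F  || F
F  | T  | F  | T  | T  || T
F  | T  | F  | T  | F  || F
F  | T  | F  | F  | T  || T
F  | T  | F  | F  | F  || F
F  | F  | T  | T  | T  || F
F  | F  | T  | T  | F  || F
F  | F  | T  | F  | T  || F
F  | F  | T  | F  | F  || F
F  | F  | F  | T  | T  || F
F  | F  | F  | T  | F  || F
F  | F  | F  | F  | T  || F
F  | F  | F  | F  | F  || F
The formula is true on 11 of the 32 rows.

11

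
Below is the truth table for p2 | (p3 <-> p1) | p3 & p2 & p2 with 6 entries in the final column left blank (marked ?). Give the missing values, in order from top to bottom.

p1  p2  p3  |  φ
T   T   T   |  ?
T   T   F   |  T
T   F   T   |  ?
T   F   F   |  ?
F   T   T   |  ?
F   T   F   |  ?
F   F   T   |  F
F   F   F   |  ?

Row p1=T, p2=T, p3=T: (p3 <-> p1) = T, (p3 & p2 & p2) = T, so the formula = T.
Row p1=T, p2=F, p3=T: (p3 <-> p1) = T, (p3 & p2 & p2) = F, so the formula = T.
Row p1=T, p2=F, p3=F: (p3 <-> p1) = F, (p3 & p2 & p2) = F, so the formula = F.
Row p1=F, p2=T, p3=T: (p3 <-> p1) = F, (p3 & p2 & p2) = T, so the formula = T.
Row p1=F, p2=T, p3=F: (p3 <-> p1) = T, (p3 & p2 & p2) = F, so the formula = T.
Row p1=F, p2=F, p3=F: (p3 <-> p1) = T, (p3 & p2 & p2) = F, so the formula = T.

T, T, F, T, T, T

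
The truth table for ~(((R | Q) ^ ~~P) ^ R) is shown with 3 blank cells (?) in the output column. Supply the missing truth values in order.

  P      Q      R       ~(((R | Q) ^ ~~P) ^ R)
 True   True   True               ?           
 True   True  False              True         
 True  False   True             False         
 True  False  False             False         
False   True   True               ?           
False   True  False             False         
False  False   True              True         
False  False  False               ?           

Row P=True, Q=True, R=True: ((R | Q) ^ ~~P) = False, (((R | Q) ^ ~~P) ^ R) = True, so ~(((R | Q) ^ ~~P) ^ R) = False.
Row P=False, Q=True, R=True: ((R | Q) ^ ~~P) = True, (((R | Q) ^ ~~P) ^ R) = False, so ~(((R | Q) ^ ~~P) ^ R) = True.
Row P=False, Q=False, R=False: ((R | Q) ^ ~~P) = False, (((R | Q) ^ ~~P) ^ R) = False, so ~(((R | Q) ^ ~~P) ^ R) = True.

False, True, True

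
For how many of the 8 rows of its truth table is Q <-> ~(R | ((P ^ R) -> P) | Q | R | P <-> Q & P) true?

P  Q  R     (P ^ R)  ((P ^ R) -> P)  (Q | R)  (Q & P)  φ
T  T  T        F           T            T        T     F
T  T  F        T           T            T        T     F
T  F  T        F           T            T        F     F
T  F  F        T           T            F        F     F
F  T  T        T           F            T        F     T
F  T  F        F           T            T        F     T
F  F  T        T           F            T        F     F
F  F  F        F           T            F        F     F
The formula is true on 2 of the 8 rows.

2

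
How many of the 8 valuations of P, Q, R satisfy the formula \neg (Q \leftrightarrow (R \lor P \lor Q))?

  P   |   Q   |   R   | (R \lor P \lor Q) |   φ  
----- | ----- | ----- | ----------------- | -----
False | False | False |       False       | False
False | False |  True |        True       |  True
False |  True | False |        True       | False
False |  True |  True |        True       | False
 True | False | False |        True       |  True
 True | False |  True |        True       |  True
 True |  True | False |        True       | False
 True |  True |  True |        True       | False
The formula is true on 3 of the 8 rows.

3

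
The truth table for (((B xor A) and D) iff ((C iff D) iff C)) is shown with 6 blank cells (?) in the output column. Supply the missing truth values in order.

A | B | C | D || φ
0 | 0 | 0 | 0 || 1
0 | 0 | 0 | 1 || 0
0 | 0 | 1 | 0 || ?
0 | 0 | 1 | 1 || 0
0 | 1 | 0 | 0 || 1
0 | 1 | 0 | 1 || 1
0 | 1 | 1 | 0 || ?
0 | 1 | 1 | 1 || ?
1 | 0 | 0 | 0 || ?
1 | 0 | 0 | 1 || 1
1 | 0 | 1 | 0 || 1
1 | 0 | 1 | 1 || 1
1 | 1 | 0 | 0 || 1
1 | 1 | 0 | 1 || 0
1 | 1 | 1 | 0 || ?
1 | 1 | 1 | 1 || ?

Row A=0, B=0, C=1, D=0: ((B xor A) and D) = 0, ((C iff D) iff C) = 0, so the formula = 1.
Row A=0, B=1, C=1, D=0: ((B xor A) and D) = 0, ((C iff D) iff C) = 0, so the formula = 1.
Row A=0, B=1, C=1, D=1: ((B xor A) and D) = 1, ((C iff D) iff C) = 1, so the formula = 1.
Row A=1, B=0, C=0, D=0: ((B xor A) and D) = 0, ((C iff D) iff C) = 0, so the formula = 1.
Row A=1, B=1, C=1, D=0: ((B xor A) and D) = 0, ((C iff D) iff C) = 0, so the formula = 1.
Row A=1, B=1, C=1, D=1: ((B xor A) and D) = 0, ((C iff D) iff C) = 1, so the formula = 0.

1, 1, 1, 1, 1, 0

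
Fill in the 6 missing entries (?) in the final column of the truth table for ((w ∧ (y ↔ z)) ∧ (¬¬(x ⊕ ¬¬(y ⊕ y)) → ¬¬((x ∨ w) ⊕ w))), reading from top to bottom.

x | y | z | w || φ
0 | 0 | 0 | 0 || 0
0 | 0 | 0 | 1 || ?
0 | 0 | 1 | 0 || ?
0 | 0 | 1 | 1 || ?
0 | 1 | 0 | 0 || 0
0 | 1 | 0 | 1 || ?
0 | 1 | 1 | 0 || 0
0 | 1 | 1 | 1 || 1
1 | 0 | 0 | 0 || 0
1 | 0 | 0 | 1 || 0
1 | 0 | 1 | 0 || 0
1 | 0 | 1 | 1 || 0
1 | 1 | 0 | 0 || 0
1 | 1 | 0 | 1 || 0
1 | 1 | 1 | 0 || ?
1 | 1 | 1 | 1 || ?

Row x=0, y=0, z=0, w=1: (w ∧ (y ↔ z)) = 1, (¬¬(x ⊕ ¬¬(y ⊕ y)) → ¬¬((x ∨ w) ⊕ w)) = 1, so the formula = 1.
Row x=0, y=0, z=1, w=0: (w ∧ (y ↔ z)) = 0, (¬¬(x ⊕ ¬¬(y ⊕ y)) → ¬¬((x ∨ w) ⊕ w)) = 1, so the formula = 0.
Row x=0, y=0, z=1, w=1: (w ∧ (y ↔ z)) = 0, (¬¬(x ⊕ ¬¬(y ⊕ y)) → ¬¬((x ∨ w) ⊕ w)) = 1, so the formula = 0.
Row x=0, y=1, z=0, w=1: (w ∧ (y ↔ z)) = 0, (¬¬(x ⊕ ¬¬(y ⊕ y)) → ¬¬((x ∨ w) ⊕ w)) = 1, so the formula = 0.
Row x=1, y=1, z=1, w=0: (w ∧ (y ↔ z)) = 0, (¬¬(x ⊕ ¬¬(y ⊕ y)) → ¬¬((x ∨ w) ⊕ w)) = 1, so the formula = 0.
Row x=1, y=1, z=1, w=1: (w ∧ (y ↔ z)) = 1, (¬¬(x ⊕ ¬¬(y ⊕ y)) → ¬¬((x ∨ w) ⊕ w)) = 0, so the formula = 0.

1, 0, 0, 0, 0, 0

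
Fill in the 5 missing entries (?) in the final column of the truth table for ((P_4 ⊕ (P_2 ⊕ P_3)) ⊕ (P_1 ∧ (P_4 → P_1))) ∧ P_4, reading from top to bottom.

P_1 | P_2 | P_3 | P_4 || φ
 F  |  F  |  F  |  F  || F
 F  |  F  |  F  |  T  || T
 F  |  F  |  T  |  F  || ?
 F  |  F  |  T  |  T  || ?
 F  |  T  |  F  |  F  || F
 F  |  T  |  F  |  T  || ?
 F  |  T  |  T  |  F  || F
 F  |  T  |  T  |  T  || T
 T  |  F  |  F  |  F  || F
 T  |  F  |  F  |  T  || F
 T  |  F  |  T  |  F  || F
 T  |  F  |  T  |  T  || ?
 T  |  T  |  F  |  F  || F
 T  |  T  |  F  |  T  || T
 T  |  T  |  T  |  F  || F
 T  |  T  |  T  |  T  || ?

Row P_1=F, P_2=F, P_3=T, P_4=F: ((P_4 ⊕ (P_2 ⊕ P_3)) ⊕ (P_1 ∧ (P_4 → P_1))) = T, so the formula = F.
Row P_1=F, P_2=F, P_3=T, P_4=T: ((P_4 ⊕ (P_2 ⊕ P_3)) ⊕ (P_1 ∧ (P_4 → P_1))) = F, so the formula = F.
Row P_1=F, P_2=T, P_3=F, P_4=T: ((P_4 ⊕ (P_2 ⊕ P_3)) ⊕ (P_1 ∧ (P_4 → P_1))) = F, so the formula = F.
Row P_1=T, P_2=F, P_3=T, P_4=T: ((P_4 ⊕ (P_2 ⊕ P_3)) ⊕ (P_1 ∧ (P_4 → P_1))) = T, so the formula = T.
Row P_1=T, P_2=T, P_3=T, P_4=T: ((P_4 ⊕ (P_2 ⊕ P_3)) ⊕ (P_1 ∧ (P_4 → P_1))) = F, so the formula = F.

F, F, F, T, F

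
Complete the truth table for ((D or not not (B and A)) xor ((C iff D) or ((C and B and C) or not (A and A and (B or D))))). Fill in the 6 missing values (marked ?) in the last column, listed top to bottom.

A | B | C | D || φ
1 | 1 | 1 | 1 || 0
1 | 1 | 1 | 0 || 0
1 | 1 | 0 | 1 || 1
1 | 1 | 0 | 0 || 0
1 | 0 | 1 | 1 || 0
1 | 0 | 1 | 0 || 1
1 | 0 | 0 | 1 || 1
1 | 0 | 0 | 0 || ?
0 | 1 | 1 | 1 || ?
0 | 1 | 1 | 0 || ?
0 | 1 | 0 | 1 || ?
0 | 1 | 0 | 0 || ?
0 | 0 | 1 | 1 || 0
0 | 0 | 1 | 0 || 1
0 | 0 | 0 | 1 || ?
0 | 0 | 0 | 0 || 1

Row A=1, B=0, C=0, D=0: (D or not not (B and A)) = 0, ((C iff D) or ((C and B and C) or not (A and A and (B or D)))) = 1, so the formula = 1.
Row A=0, B=1, C=1, D=1: (D or not not (B and A)) = 1, ((C iff D) or ((C and B and C) or not (A and A and (B or D)))) = 1, so the formula = 0.
Row A=0, B=1, C=1, D=0: (D or not not (B and A)) = 0, ((C iff D) or ((C and B and C) or not (A and A and (B or D)))) = 1, so the formula = 1.
Row A=0, B=1, C=0, D=1: (D or not not (B and A)) = 1, ((C iff D) or ((C and B and C) or not (A and A and (B or D)))) = 1, so the formula = 0.
Row A=0, B=1, C=0, D=0: (D or not not (B and A)) = 0, ((C iff D) or ((C and B and C) or not (A and A and (B or D)))) = 1, so the formula = 1.
Row A=0, B=0, C=0, D=1: (D or not not (B and A)) = 1, ((C iff D) or ((C and B and C) or not (A and A and (B or D)))) = 1, so the formula = 0.

1, 0, 1, 0, 1, 0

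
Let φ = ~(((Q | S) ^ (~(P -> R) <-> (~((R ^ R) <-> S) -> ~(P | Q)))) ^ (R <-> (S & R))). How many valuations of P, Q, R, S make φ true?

P  Q  R  S     (Q | S)  (P -> R)  ~(P -> R)  (R ^ R)  ((R ^ R) <-> S)  ~((R ^ R) <-> S)  (P | Q)  ~(P | Q)  (S & R)  (R <-> (S & R))  φ
1  1  1  1        1        1          0         0            0                1             1        0         1            1         0
1  1  1  0        1        1          0         0            1                0             1        0         0            0         0
1  1  0  1        1        0          1         0            0                1             1        0         0            1         1
1  1  0  0        1        0          1         0            1                0             1        0         0            1         0
1  0  1  1        1        1          0         0            0                1             1        0         1            1         0
1  0  1  0        0        1          0         0            1                0             1        0         0            0         1
1  0  0  1        1        0          1         0            0                1             1        0         0            1         1
1  0  0  0        0        0          1         0            1                0             1        0         0            1         1
0  1  1  1        1        1          0         0            0                1             1        0         1            1         0
0  1  1  0        1        1          0         0            1                0             1        0         0            0         0
0  1  0  1        1        1          0         0            0                1             1        0         0            1         0
0  1  0  0        1        1          0         0            1                0             1        0         0            1         1
0  0  1  1        1        1          0         0            0                1             0        1         1            1         1
0  0  1  0        0        1          0         0            1                0             0        1         0            0         1
0  0  0  1        1        1          0         0            0                1             0        1         0            1         1
0  0  0  0        0        1          0         0            1                0             0        1         0            1         0
The formula is true on 8 of the 16 rows.

8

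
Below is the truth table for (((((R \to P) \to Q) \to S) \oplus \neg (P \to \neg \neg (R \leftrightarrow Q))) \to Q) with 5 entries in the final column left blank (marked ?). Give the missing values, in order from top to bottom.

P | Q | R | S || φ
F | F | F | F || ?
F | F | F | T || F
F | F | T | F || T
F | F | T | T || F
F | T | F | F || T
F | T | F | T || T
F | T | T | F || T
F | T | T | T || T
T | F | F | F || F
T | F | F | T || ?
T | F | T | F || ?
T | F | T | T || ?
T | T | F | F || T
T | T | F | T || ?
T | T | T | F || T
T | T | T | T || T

Row P=F, Q=F, R=F, S=F: ((((R \to P) \to Q) \to S) \oplus \neg (P \to \neg \neg (R \leftrightarrow Q))) = T, so the formula = F.
Row P=T, Q=F, R=F, S=T: ((((R \to P) \to Q) \to S) \oplus \neg (P \to \neg \neg (R \leftrightarrow Q))) = T, so the formula = F.
Row P=T, Q=F, R=T, S=F: ((((R \to P) \to Q) \to S) \oplus \neg (P \to \neg \neg (R \leftrightarrow Q))) = F, so the formula = T.
Row P=T, Q=F, R=T, S=T: ((((R \to P) \to Q) \to S) \oplus \neg (P \to \neg \neg (R \leftrightarrow Q))) = F, so the formula = T.
Row P=T, Q=T, R=F, S=T: ((((R \to P) \to Q) \to S) \oplus \neg (P \to \neg \neg (R \leftrightarrow Q))) = F, so the formula = T.

F, F, T, T, T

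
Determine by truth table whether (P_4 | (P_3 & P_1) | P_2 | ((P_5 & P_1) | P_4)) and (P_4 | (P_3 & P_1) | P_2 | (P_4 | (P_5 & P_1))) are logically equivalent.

P_1 | P_2 | P_3 | P_4 | P_5 || φ | ψ
 T  |  T  |  T  |  T  |  T  || T | T
 T  |  T  |  T  |  T  |  F  || T | T
 T  |  T  |  T  |  F  |  T  || T | T
 T  |  T  |  T  |  F  |  F  || T | T
 T  |  T  |  F  |  T  |  T  || T | T
 T  |  T  |  F  |  T  |  F  || T | T
 T  |  T  |  F  |  F  |  T  || T | T
 T  |  T  |  F  |  F  |  F  || T | T
 T  |  F  |  T  |  T  |  T  || T | T
 T  |  F  |  T  |  T  |  F  || T | T
 T  |  F  |  T  |  F  |  T  || T | T
 T  |  F  |  T  |  F  |  F  || T | T
 T  |  F  |  F  |  T  |  T  || T | T
 T  |  F  |  F  |  T  |  F  || T | T
 T  |  F  |  F  |  F  |  T  || T | T
 T  |  F  |  F  |  F  |  F  || F | F
 F  |  T  |  T  |  T  |  T  || T | T
 F  |  T  |  T  |  T  |  F  || T | T
 F  |  T  |  T  |  F  |  T  || T | T
 F  |  T  |  T  |  F  |  F  || T | T
 F  |  T  |  F  |  T  |  T  || T | T
 F  |  T  |  F  |  T  |  F  || T | T
 F  |  T  |  F  |  F  |  T  || T | T
 F  |  T  |  F  |  F  |  F  || T | T
 F  |  F  |  T  |  T  |  T  || T | T
 F  |  F  |  T  |  T  |  F  || T | T
 F  |  F  |  T  |  F  |  T  || F | F
 F  |  F  |  T  |  F  |  F  || F | F
 F  |  F  |  F  |  T  |  T  || T | T
 F  |  F  |  F  |  T  |  F  || T | T
 F  |  F  |  F  |  F  |  T  || F | F
 F  |  F  |  F  |  F  |  F  || F | F
The columns for φ and ψ agree on every row, so they are logically equivalent.

equivalent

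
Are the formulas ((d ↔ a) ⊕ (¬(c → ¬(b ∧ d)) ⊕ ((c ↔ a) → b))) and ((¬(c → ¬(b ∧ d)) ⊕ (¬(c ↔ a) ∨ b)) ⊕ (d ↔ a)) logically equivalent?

a  b  c  d  |  φ  ψ
0  0  0  0  |  1  1
0  0  0  1  |  0  0
0  0  1  0  |  0  0
0  0  1  1  |  1  1
0  1  0  0  |  0  0
0  1  0  1  |  1  1
0  1  1  0  |  0  0
0  1  1  1  |  0  0
1  0  0  0  |  1  1
1  0  0  1  |  0  0
1  0  1  0  |  0  0
1  0  1  1  |  1  1
1  1  0  0  |  1  1
1  1  0  1  |  0  0
1  1  1  0  |  1  1
1  1  1  1  |  1  1
The columns for φ and ψ agree on every row, so they are logically equivalent.

equivalent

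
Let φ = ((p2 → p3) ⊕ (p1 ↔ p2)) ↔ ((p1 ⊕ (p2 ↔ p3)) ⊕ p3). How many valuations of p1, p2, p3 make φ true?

2

p1  p2  p3  |  φ
1   1   1   |  0
1   1   0   |  1
1   0   1   |  0
1   0   0   |  0
0   1   1   |  0
0   1   0   |  1
0   0   1   |  0
0   0   0   |  0
The formula is true on 2 of the 8 rows.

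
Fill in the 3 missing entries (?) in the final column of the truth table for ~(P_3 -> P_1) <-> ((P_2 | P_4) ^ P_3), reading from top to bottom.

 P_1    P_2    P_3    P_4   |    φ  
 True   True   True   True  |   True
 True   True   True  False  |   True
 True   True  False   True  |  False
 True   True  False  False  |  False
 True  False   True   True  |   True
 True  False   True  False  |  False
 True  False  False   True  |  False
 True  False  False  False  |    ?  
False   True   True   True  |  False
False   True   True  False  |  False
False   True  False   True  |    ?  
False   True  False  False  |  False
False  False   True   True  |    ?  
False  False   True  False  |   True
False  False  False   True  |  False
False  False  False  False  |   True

True, False, False

Row P_1=True, P_2=False, P_3=False, P_4=False: ~(P_3 -> P_1) = False, ((P_2 | P_4) ^ P_3) = False, so the formula = True.
Row P_1=False, P_2=True, P_3=False, P_4=True: ~(P_3 -> P_1) = False, ((P_2 | P_4) ^ P_3) = True, so the formula = False.
Row P_1=False, P_2=False, P_3=True, P_4=True: ~(P_3 -> P_1) = True, ((P_2 | P_4) ^ P_3) = False, so the formula = False.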